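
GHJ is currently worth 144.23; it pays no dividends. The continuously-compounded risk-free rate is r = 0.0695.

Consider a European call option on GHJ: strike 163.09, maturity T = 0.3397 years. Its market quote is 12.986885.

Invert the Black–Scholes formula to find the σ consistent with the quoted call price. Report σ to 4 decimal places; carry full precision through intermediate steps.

At σ = 0.5584 the Black–Scholes value reproduces the quote:
σ√T = 0.5584·√0.3397 = 0.325457
d₁ = (ln(S/K) + (r+σ²/2)T) / (σ√T) = (ln(144.23/163.09) + (0.0695+0.5584²/2)·0.3397) / 0.325457 = (-0.122893 + 0.076570) / 0.325457 = -0.142332
d₂ = d₁ − σ√T = -0.142332 − 0.325457 = -0.467788
e^{−rT} = 0.976667
N(d₁) = 0.443409,  N(d₂) = 0.319968
V = S·N(d₁) − K·e^{−rT}·N(d₂) = 63.952885 − 50.966000 = 12.986885 (the quoted price), and the Black–Scholes price is strictly increasing in σ, so σ is unique

sigma = 0.5584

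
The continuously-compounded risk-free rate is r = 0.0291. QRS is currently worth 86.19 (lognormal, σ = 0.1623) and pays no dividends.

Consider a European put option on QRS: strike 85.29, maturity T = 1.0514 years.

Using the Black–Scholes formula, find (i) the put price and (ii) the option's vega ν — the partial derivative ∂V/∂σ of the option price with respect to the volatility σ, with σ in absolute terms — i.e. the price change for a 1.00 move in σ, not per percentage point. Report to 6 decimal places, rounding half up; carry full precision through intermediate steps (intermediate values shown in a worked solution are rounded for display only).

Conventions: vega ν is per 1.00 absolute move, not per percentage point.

σ√T = 0.1623·√1.0514 = 0.166419
d₁ = (ln(S/K) + (r+σ²/2)T) / (σ√T) = (ln(86.19/85.29) + (0.0291+0.1623²/2)·1.0514) / 0.166419 = (0.010497 + 0.044443) / 0.166419 = 0.330133
d₂ = d₁ − σ√T = 0.330133 − 0.166419 = 0.163714
e^{−rT} = 0.969868
N(−d₁) = 0.370650,  N(−d₂) = 0.434978
Put price V = K·e^{−rT}·N(−d₂) − S·N(−d₁) = 35.981399 − 31.946310 = 4.035089
φ(d₁) = (1/√(2π))·e^{−d₁²/2} = 0.377784
ν = S·φ(d₁)·√T = 33.387552

price = 4.035089
ν = 33.387552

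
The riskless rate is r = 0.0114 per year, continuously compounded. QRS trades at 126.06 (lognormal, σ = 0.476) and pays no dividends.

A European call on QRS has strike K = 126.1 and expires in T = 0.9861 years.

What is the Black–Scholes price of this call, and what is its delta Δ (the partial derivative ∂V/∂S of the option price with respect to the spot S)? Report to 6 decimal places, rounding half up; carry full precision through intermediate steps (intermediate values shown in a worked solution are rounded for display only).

price = 24.114952
Δ = 0.602357

σ√T = 0.476·√0.9861 = 0.472680
d₁ = (ln(S/K) + (r+σ²/2)T) / (σ√T) = (ln(126.06/126.1) + (0.0114+0.476²/2)·0.9861) / 0.472680 = (-0.000317 + 0.122955) / 0.472680 = 0.259451
d₂ = d₁ − σ√T = 0.259451 − 0.472680 = -0.213229
e^{−rT} = 0.988821
N(d₁) = 0.602357,  N(d₂) = 0.415574
Call price V = S·N(d₁) − K·e^{−rT}·N(d₂) = 75.933065 − 51.818114 = 24.114952
Δ = N(d₁) = 0.602357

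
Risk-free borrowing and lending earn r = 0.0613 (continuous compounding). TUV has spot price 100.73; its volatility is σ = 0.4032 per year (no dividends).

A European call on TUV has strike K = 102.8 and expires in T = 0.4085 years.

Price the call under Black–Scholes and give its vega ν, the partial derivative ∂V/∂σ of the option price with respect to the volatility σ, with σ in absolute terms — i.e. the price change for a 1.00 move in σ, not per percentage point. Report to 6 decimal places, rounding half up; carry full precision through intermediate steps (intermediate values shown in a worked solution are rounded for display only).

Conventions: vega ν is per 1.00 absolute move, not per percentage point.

σ√T = 0.4032·√0.4085 = 0.257701
d₁ = (ln(S/K) + (r+σ²/2)T) / (σ√T) = (ln(100.73/102.8) + (0.0613+0.4032²/2)·0.4085) / 0.257701 = (-0.020342 + 0.058246) / 0.257701 = 0.147086
d₂ = d₁ − σ√T = 0.147086 − 0.257701 = -0.110615
e^{−rT} = 0.975270
N(d₁) = 0.558468,  N(d₂) = 0.455961
Call price V = S·N(d₁) − K·e^{−rT}·N(d₂) = 56.254488 − 45.713607 = 10.540882
φ(d₁) = (1/√(2π))·e^{−d₁²/2} = 0.394650
ν = S·φ(d₁)·√T = 25.407801

price = 10.540882
ν = 25.407801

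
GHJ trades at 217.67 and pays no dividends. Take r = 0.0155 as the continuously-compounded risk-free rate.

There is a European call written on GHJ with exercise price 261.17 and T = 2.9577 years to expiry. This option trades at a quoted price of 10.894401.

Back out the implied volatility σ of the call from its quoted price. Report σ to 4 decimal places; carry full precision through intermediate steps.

sigma = 0.1469

At σ = 0.1469 the Black–Scholes value reproduces the quote:
σ√T = 0.1469·√2.9577 = 0.252638
d₁ = (ln(S/K) + (r+σ²/2)T) / (σ√T) = (ln(217.67/261.17) + (0.0155+0.1469²/2)·2.9577) / 0.252638 = (-0.182191 + 0.077757) / 0.252638 = -0.413374
d₂ = d₁ − σ√T = -0.413374 − 0.252638 = -0.666012
e^{−rT} = 0.955191
N(d₁) = 0.339666,  N(d₂) = 0.252702
V = S·N(d₁) − K·e^{−rT}·N(d₂) = 73.935165 − 63.040764 = 10.894401 (the observed quote) — the price is monotone increasing in volatility, hence this σ is the only solution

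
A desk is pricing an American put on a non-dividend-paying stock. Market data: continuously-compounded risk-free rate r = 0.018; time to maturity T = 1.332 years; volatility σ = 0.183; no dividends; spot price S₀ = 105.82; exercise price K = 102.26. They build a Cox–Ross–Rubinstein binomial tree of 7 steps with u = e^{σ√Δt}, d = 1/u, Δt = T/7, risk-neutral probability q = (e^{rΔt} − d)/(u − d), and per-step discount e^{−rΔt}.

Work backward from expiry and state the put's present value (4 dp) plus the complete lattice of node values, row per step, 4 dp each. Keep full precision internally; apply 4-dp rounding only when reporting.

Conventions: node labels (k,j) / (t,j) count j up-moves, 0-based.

price = 6.3827
tree:
6.3827
9.5110 3.3171
13.7325 5.3801 1.2893
19.0915 8.5000 2.3160 0.2777
25.3660 12.9857 4.0997 0.5589 0.0000
31.2656 18.9760 7.1206 1.1251 0.0000 0.0000
36.7127 25.3660 12.0551 2.2648 0.0000 0.0000 0.0000
41.7418 31.2656 18.9760 4.5590 0.0000 0.0000 0.0000 0.0000

Δt=0.19029, u=1.08310, d=0.92328, q=0.50152, disc=e^(-rΔt)=0.99658
k=7 terminal: V=max(K-S,0) → 41.7418 31.2656 18.9760 4.5590 0.0000 0.0000 0.0000 0.0000
k=6: j=0 S=65.5473 intr=36.7127 cont=36.3630 V=36.7127[EX]; j=1 S=76.8940 intr=25.3660 cont=25.0163 V=25.3660[EX]; j=2 S=90.2049 intr=12.0551 cont=11.7054 V=12.0551[EX]; j=3 S=105.8200 intr=0.0000 cont=2.2648 V=2.2648[hold]; j=4 S=124.1382 intr=0.0000 cont=0.0000 V=0.0000[hold]; j=5 S=145.6273 intr=0.0000 cont=0.0000 V=0.0000[hold]; j=6 S=170.8364 intr=0.0000 cont=0.0000 V=0.0000[hold]
k=5: j=0 S=70.9944 intr=31.2656 cont=30.9160 V=31.2656[EX]; j=1 S=83.2840 intr=18.9760 cont=18.6264 V=18.9760[EX]; j=2 S=97.7010 intr=4.5590 cont=7.1206 V=7.1206[hold]; j=3 S=114.6137 intr=0.0000 cont=1.1251 V=1.1251[hold]; j=4 S=134.4541 intr=0.0000 cont=0.0000 V=0.0000[hold]; j=5 S=157.7290 intr=0.0000 cont=0.0000 V=0.0000[hold]
k=4: j=0 S=76.8940 intr=25.3660 cont=25.0163 V=25.3660[EX]; j=1 S=90.2049 intr=12.0551 cont=12.9857 V=12.9857[hold]; j=2 S=105.8200 intr=0.0000 cont=4.0997 V=4.0997[hold]; j=3 S=124.1382 intr=0.0000 cont=0.5589 V=0.5589[hold]; j=4 S=145.6273 intr=0.0000 cont=0.0000 V=0.0000[hold]
k=3: j=0 S=83.2840 intr=18.9760 cont=19.0915 V=19.0915[hold]; j=1 S=97.7010 intr=4.5590 cont=8.5000 V=8.5000[hold]; j=2 S=114.6137 intr=0.0000 cont=2.3160 V=2.3160[hold]; j=3 S=134.4541 intr=0.0000 cont=0.2777 V=0.2777[hold]
k=2: j=0 S=90.2049 intr=12.0551 cont=13.7325 V=13.7325[hold]; j=1 S=105.8200 intr=0.0000 cont=5.3801 V=5.3801[hold]; j=2 S=124.1382 intr=0.0000 cont=1.2893 V=1.2893[hold]
k=1: j=0 S=97.7010 intr=4.5590 cont=9.5110 V=9.5110[hold]; j=1 S=114.6137 intr=0.0000 cont=3.3171 V=3.3171[hold]
k=0: j=0 S=105.8200 intr=0.0000 cont=6.3827 V=6.3827[hold]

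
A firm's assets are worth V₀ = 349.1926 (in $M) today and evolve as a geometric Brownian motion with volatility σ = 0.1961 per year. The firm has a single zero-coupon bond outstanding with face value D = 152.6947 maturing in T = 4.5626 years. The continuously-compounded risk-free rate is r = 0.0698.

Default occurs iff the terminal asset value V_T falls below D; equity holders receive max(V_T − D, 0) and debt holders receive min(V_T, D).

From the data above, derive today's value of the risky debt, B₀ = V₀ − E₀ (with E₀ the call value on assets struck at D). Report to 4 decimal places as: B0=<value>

B0=110.9725

Equity is a call on the firm's assets struck at D = 152.6947:
d₁ = [ln(V₀/D) + (r + σ²/2)T] / (σ√T)
   = [ln(349.1926/152.6947) + (0.0698 + 0.5·0.1961²)·4.5626] / (0.1961·√4.5626)
   = [0.827183 + 0.406197] / 0.418874 = 2.944512
d₂ = d₁ − σ√T = 2.944512 − 0.418874 = 2.525637
N(d₁) = 0.998383,  N(d₂) = 0.994226,  e^(−rT) = 0.727261
E₀ = V₀·N(d₁) − D·e^(−rT)·N(d₂)
   = 349.1926·0.998383 − 152.6947·0.727261·0.994226 = 238.220145
B₀ = V₀ − E₀ = 349.1926 − 238.220145 = 110.972455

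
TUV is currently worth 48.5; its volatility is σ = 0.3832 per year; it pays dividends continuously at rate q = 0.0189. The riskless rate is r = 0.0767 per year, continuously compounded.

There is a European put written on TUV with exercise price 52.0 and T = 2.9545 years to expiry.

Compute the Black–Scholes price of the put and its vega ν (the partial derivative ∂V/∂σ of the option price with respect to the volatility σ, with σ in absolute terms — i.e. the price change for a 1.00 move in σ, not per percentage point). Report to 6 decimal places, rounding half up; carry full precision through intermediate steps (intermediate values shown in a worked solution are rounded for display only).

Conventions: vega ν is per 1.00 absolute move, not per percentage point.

price = 9.191419
ν = 27.991382

σ√T = 0.3832·√2.9545 = 0.658669
d₁ = (ln(S/K) + (r−q+σ²/2)T) / (σ√T) = (ln(48.5/52.0) + (0.0767−0.0189+0.3832²/2)·2.9545) / 0.658669 = (-0.069680 + 0.387693) / 0.658669 = 0.482811
d₂ = d₁ − σ√T = 0.482811 − 0.658669 = -0.175858
e^{−rT} = 0.797232
e^{−qT} = 0.945690
N(−d₁) = 0.314615,  N(−d₂) = 0.569797
Put price V = K·e^{−rT}·N(−d₂) − S·e^{−qT}·N(−d₁) = 23.621543 − 14.430124 = 9.191419
φ(d₁) = (1/√(2π))·e^{−d₁²/2} = 0.355052
ν = S·e^{−qT}·φ(d₁)·√T = 27.991382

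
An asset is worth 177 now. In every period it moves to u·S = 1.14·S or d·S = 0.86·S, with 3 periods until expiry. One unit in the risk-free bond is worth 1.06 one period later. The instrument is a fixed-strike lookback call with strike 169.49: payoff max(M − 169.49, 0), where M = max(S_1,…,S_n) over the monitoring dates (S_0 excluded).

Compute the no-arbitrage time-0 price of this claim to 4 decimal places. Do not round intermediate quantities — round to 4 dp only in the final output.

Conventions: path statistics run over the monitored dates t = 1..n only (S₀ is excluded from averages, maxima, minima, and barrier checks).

Set p* = 0.7143 (from d < R < u); the path-dependent value is the discounted p*-expectation over all price paths.
Enumerate all 2^3 = 8 price paths (U = up ×1.14, D = down ×0.86); each path with k up-moves has probability p*^k·(1−p*)^(3−k).
DDD: M=152.2200, payoff=0.0000, prob=0.023324
UDD: M=201.7800, payoff=32.2900, prob=0.058309
DUD: M=173.5308, payoff=4.0408, prob=0.058309
UUD: M=230.0292, payoff=60.5392, prob=0.145773
DDU: M=152.2200, payoff=0.0000, prob=0.058309
UDU: M=201.7800, payoff=32.2900, prob=0.145773
DUU: M=197.8251, payoff=28.3351, prob=0.145773
UUU: M=262.2333, payoff=92.7433, prob=0.364431
Price = Σ prob·payoff / R^3 = 53.579424 / 1.191016 = 44.9863

price = 44.9863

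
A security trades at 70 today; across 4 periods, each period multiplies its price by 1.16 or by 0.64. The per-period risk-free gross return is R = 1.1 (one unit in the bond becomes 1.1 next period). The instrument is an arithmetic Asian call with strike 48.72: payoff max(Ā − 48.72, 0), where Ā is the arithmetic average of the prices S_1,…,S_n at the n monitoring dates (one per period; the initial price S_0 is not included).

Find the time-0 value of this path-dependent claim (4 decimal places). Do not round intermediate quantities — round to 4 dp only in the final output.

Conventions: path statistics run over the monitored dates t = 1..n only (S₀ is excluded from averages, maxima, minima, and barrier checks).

price = 27.9274

No-arbitrage gives p* = (R−d)/(u−d) = 0.8846: enumerate every path, weight its payoff by its p*-probability, and discount by R^4.
Enumerate all 2^4 = 16 price paths (U = up ×1.16, D = down ×0.64); each path with k up-moves has probability p*^k·(1−p*)^(4−k).
DDDD: Ā=25.8915, payoff=0.0000, prob=0.000177
UDDD: Ā=46.9284, payoff=0.0000, prob=0.001359
DUDD: Ā=37.8284, payoff=0.0000, prob=0.001359
UUDD: Ā=68.5640, payoff=19.8440, prob=0.010418
DDUD: Ā=32.0044, payoff=0.0000, prob=0.001359
UDUD: Ā=58.0080, payoff=9.2880, prob=0.010418
DUUD: Ā=48.9080, payoff=0.1880, prob=0.010418
UUUD: Ā=88.6457, payoff=39.9257, prob=0.079875
DDDU: Ā=28.2770, payoff=0.0000, prob=0.001359
UDDU: Ā=51.2521, payoff=2.5321, prob=0.010418
DUDU: Ā=42.1521, payoff=0.0000, prob=0.010418
UUDU: Ā=76.4008, payoff=27.6808, prob=0.079875
DDUU: Ā=36.3281, payoff=0.0000, prob=0.010418
UDUU: Ā=65.8448, payoff=17.1248, prob=0.079875
DUUU: Ā=56.7448, payoff=8.0248, prob=0.079875
UUUU: Ā=102.8499, payoff=54.1299, prob=0.612376
Price = Σ prob·payoff / R^4 = 40.888560 / 1.464100 = 27.9274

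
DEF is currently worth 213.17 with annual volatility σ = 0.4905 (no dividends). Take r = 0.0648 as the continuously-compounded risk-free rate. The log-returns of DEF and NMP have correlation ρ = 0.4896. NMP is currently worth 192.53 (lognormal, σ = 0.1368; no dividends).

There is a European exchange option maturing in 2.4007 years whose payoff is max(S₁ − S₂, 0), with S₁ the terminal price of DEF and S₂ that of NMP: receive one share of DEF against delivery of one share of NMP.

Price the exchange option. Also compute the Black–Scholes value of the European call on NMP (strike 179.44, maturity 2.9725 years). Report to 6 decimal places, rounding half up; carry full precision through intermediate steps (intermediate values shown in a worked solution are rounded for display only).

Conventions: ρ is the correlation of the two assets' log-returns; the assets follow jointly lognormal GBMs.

σ_eff = √(σ₁² + σ₂² − 2ρσ₁σ₂) = √(0.4905² + 0.1368² − 2·0.4896·0.4905·0.1368) = 0.440000
d₁ = (ln(S₁/S₂) + (q₂ − q₁ + σ_eff²/2)T) / (σ_eff√T) = (ln(213.17/192.53) + (0.0 − 0.0 + 0.096800)·2.4007) / 0.681744 = 0.490251
d₂ = d₁ − σ_eff√T = 0.490251 − 0.681744 = -0.191493
N(d₁) = 0.688022,  N(d₂) = 0.424070
V = S₁·e^{−q₁T}·N(d₁) − S₂·e^{−q₂T}·N(d₂) = 146.665592 − 81.646104 = 65.019488
[vanilla: NMP call K=179.44]
σ√T = 0.1368·√2.9725 = 0.235856
d₁ = (ln(S/K) + (r+σ²/2)T) / (σ√T) = (ln(192.53/179.44) + (0.0648+0.1368²/2)·2.9725) / 0.235856 = (0.070411 + 0.220432) / 0.235856 = 1.233138
d₂ = d₁ − σ√T = 1.233138 − 0.235856 = 0.997282
e^{−rT} = 0.824797
N(d₁) = 0.891238,  N(d₂) = 0.840686
price = S·N(d₁) − K·e^{−rT}·N(d₂) = 171.590036 − 124.422884 = 47.167152

exchange price = 65.019488
price(NMP call K=179.44) = 47.167152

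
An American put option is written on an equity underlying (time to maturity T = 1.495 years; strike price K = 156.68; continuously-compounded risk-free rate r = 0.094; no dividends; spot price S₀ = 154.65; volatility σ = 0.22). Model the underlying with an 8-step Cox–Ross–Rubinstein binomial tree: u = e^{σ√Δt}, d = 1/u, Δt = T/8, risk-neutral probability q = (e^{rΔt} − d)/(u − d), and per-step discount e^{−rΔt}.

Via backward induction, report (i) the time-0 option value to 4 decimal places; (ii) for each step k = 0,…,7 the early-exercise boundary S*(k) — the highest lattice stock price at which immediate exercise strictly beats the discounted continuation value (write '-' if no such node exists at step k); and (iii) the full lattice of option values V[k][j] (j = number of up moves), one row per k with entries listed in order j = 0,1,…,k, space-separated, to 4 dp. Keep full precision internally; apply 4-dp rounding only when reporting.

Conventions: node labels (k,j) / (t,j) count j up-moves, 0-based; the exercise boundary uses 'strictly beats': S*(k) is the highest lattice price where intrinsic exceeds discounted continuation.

price = 10.4934
boundary = - - 127.8627 116.2628 127.8627 116.2628 127.8627 140.6199
tree:
10.4934
17.6517 5.4038
28.8173 9.7529 2.2813
40.4172 17.0747 4.5166 0.6610
50.9648 28.8173 8.7214 1.4758 0.0651
60.5554 40.4172 16.2672 3.2835 0.1539 0.0000
69.2760 50.9648 28.8173 7.2777 0.3636 0.0000 0.0000
77.2054 60.5554 40.4172 16.0601 0.8592 0.0000 0.0000 0.0000
84.4155 69.2760 50.9648 28.8173 2.0300 0.0000 0.0000 0.0000 0.0000

Δt=0.18688  u=1.09977  d=0.90928  q=0.56927  discount=0.98259
step 8 (expiry): payoffs max(K−S,0) = 84.4155 69.2760 50.9648 28.8173 2.0300 0.0000 0.0000 0.0000 0.0000
step 7: (k=7,j=0): S=79.4746, K−S=77.2054, hold=74.4772 ⇒ V=77.2054 exercise | (k=7,j=1): S=96.1246, K−S=60.5554, hold=57.8272 ⇒ V=60.5554 exercise | (k=7,j=2): S=116.2628, K−S=40.4172, hold=37.6890 ⇒ V=40.4172 exercise | (k=7,j=3): S=140.6199, K−S=16.0601, hold=13.3318 ⇒ V=16.0601 exercise | (k=7,j=4): S=170.0799, K−S=0.0000, hold=0.8592 ⇒ V=0.8592 continue | (k=7,j=5): S=205.7118, K−S=0.0000, hold=0.0000 ⇒ V=0.0000 continue | (k=7,j=6): S=248.8086, K−S=0.0000, hold=0.0000 ⇒ V=0.0000 continue | (k=7,j=7): S=300.9342, K−S=0.0000, hold=0.0000 ⇒ V=0.0000 continue  boundary S*=140.6199
step 6: (k=6,j=0): S=87.4040, K−S=69.2760, hold=66.5477 ⇒ V=69.2760 exercise | (k=6,j=1): S=105.7152, K−S=50.9648, hold=48.2365 ⇒ V=50.9648 exercise | (k=6,j=2): S=127.8627, K−S=28.8173, hold=26.0891 ⇒ V=28.8173 exercise | (k=6,j=3): S=154.6500, K−S=2.0300, hold=7.2777 ⇒ V=7.2777 continue | (k=6,j=4): S=187.0493, K−S=0.0000, hold=0.3636 ⇒ V=0.3636 continue | (k=6,j=5): S=226.2363, K−S=0.0000, hold=0.0000 ⇒ V=0.0000 continue | (k=6,j=6): S=273.6330, K−S=0.0000, hold=0.0000 ⇒ V=0.0000 continue  boundary S*=127.8627
step 5: (k=5,j=0): S=96.1246, K−S=60.5554, hold=57.8272 ⇒ V=60.5554 exercise | (k=5,j=1): S=116.2628, K−S=40.4172, hold=37.6890 ⇒ V=40.4172 exercise | (k=5,j=2): S=140.6199, K−S=16.0601, hold=16.2672 ⇒ V=16.2672 continue | (k=5,j=3): S=170.0799, K−S=0.0000, hold=3.2835 ⇒ V=3.2835 continue | (k=5,j=4): S=205.7118, K−S=0.0000, hold=0.1539 ⇒ V=0.1539 continue | (k=5,j=5): S=248.8086, K−S=0.0000, hold=0.0000 ⇒ V=0.0000 continue  boundary S*=116.2628
step 4: (k=4,j=0): S=105.7152, K−S=50.9648, hold=48.2365 ⇒ V=50.9648 exercise | (k=4,j=1): S=127.8627, K−S=28.8173, hold=26.2049 ⇒ V=28.8173 exercise | (k=4,j=2): S=154.6500, K−S=2.0300, hold=8.7214 ⇒ V=8.7214 continue | (k=4,j=3): S=187.0493, K−S=0.0000, hold=1.4758 ⇒ V=1.4758 continue | (k=4,j=4): S=226.2363, K−S=0.0000, hold=0.0651 ⇒ V=0.0651 continue  boundary S*=127.8627
step 3: (k=3,j=0): S=116.2628, K−S=40.4172, hold=37.6890 ⇒ V=40.4172 exercise | (k=3,j=1): S=140.6199, K−S=16.0601, hold=17.0747 ⇒ V=17.0747 continue | (k=3,j=2): S=170.0799, K−S=0.0000, hold=4.5166 ⇒ V=4.5166 continue | (k=3,j=3): S=205.7118, K−S=0.0000, hold=0.6610 ⇒ V=0.6610 continue  boundary S*=116.2628
step 2: (k=2,j=0): S=127.8627, K−S=28.8173, hold=26.6566 ⇒ V=28.8173 exercise | (k=2,j=1): S=154.6500, K−S=2.0300, hold=9.7529 ⇒ V=9.7529 continue | (k=2,j=2): S=187.0493, K−S=0.0000, hold=2.2813 ⇒ V=2.2813 continue  boundary S*=127.8627
step 1: (k=1,j=0): S=140.6199, K−S=16.0601, hold=17.6517 ⇒ V=17.6517 continue | (k=1,j=1): S=170.0799, K−S=0.0000, hold=5.4038 ⇒ V=5.4038 continue  boundary S*=-
step 0: (k=0,j=0): S=154.6500, K−S=2.0300, hold=10.4934 ⇒ V=10.4934 continue  boundary S*=-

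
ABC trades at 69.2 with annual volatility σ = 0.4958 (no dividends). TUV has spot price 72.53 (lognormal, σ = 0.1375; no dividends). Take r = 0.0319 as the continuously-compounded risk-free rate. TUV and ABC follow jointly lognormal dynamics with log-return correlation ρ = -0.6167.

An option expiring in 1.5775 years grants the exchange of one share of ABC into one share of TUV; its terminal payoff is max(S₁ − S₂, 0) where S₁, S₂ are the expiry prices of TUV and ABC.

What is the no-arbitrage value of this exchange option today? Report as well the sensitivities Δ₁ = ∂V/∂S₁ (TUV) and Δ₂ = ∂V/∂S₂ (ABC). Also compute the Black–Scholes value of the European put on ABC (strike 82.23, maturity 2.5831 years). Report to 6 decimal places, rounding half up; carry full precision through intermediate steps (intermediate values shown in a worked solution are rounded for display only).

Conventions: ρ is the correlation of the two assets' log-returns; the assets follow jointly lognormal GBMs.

σ_eff = √(σ₁² + σ₂² − 2ρσ₁σ₂) = √(0.1375² + 0.4958² − 2·-0.6167·0.1375·0.4958) = 0.590600
d₁ = (ln(S₁/S₂) + (q₂ − q₁ + σ_eff²/2)T) / (σ_eff√T) = (ln(72.53/69.2) + (0.0 − 0.0 + 0.174404)·1.5775) / 0.741785 = 0.434252
d₂ = d₁ − σ_eff√T = 0.434252 − 0.741785 = -0.307532
N(d₁) = 0.667947,  N(d₂) = 0.379219
V = S₁·e^{−q₁T}·N(d₁) − S₂·e^{−q₂T}·N(d₂) = 48.446221 − 26.241961 = 22.204260
Δ₁ = e^{−q₁T}·N(d₁) = 0.667947;  Δ₂ = −e^{−q₂T}·N(d₂) = -0.379219
[vanilla: ABC put K=82.23]
σ√T = 0.4958·√2.5831 = 0.796851
d₁ = (ln(S/K) + (r+σ²/2)T) / (σ√T) = (ln(69.2/82.23) + (0.0319+0.4958²/2)·2.5831) / 0.796851 = (-0.172519 + 0.399887) / 0.796851 = 0.285332
d₂ = d₁ − σ√T = 0.285332 − 0.796851 = -0.511519
e^{−rT} = 0.920903
N(−d₁) = 0.387695,  N(−d₂) = 0.695506
price = K·e^{−rT}·N(−d₂) − S·N(−d₁) = 52.667773 − 26.828479 = 25.839294

exchange price = 22.204260
Δ1 = 0.667947
Δ2 = -0.379219
price(ABC put K=82.23) = 25.839294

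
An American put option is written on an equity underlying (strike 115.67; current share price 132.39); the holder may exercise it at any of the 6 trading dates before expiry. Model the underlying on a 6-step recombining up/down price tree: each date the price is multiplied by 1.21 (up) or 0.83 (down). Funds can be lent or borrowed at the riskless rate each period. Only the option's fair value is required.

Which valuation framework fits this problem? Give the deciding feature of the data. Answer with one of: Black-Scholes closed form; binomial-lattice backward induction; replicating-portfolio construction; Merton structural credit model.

framework: binomial-lattice backward induction

Key observation: the defining feature is the embedded early-exercise option across 6 discrete dates on the spot-132.39 tree; pricing the strike-115.67 put means working backward with an exercise test at every node.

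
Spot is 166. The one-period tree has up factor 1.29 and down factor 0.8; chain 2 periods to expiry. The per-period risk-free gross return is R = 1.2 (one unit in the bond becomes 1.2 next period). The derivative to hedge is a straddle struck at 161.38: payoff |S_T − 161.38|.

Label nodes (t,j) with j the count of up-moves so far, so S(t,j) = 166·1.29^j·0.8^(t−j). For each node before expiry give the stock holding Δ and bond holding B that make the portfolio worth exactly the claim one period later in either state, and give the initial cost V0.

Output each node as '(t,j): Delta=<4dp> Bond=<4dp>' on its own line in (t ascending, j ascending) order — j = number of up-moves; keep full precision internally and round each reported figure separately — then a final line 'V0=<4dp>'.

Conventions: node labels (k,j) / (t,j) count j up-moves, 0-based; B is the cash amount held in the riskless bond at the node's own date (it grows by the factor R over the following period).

(0,0): Delta=0.7925 Bond=-75.0377
(1,0): Delta=-0.6947 Bond=107.4575
(1,1): Delta=1.0000 Bond=-134.4833
V0=56.5142

Risk-neutral probability p* = (R−d)/(u−d) = (1.2−0.8)/(1.29−0.8) = 0.8163.
At maturity the claim pays: V(2,0)=55.1400, V(2,1)=9.9320, V(2,2)=114.8606
(1,0): S=132.8000. Δ = (V_up−V_dn)/(S_up−S_dn) = (9.9320−55.1400)/(171.3120−106.2400) = -0.6947. V = [p*·9.9320 + (1−p*)·55.1400]/1.2 = 15.1963. B = V − Δ·S = 107.4575.
(1,1): S=214.1400. Δ = (V_up−V_dn)/(S_up−S_dn) = (114.8606−9.9320)/(276.2406−171.3120) = 1.0000. V = [p*·114.8606 + (1−p*)·9.9320]/1.2 = 79.6567. B = V − Δ·S = -134.4833.
(0,0): S=166.0000. Δ = (V_up−V_dn)/(S_up−S_dn) = (79.6567−15.1963)/(214.1400−132.8000) = 0.7925. V = [p*·79.6567 + (1−p*)·15.1963]/1.2 = 56.5142. B = V − Δ·S = -75.0377.
Verification: the root portfolio costs Δ(0,0)·S0 + B(0,0) = 56.5142, matching V0.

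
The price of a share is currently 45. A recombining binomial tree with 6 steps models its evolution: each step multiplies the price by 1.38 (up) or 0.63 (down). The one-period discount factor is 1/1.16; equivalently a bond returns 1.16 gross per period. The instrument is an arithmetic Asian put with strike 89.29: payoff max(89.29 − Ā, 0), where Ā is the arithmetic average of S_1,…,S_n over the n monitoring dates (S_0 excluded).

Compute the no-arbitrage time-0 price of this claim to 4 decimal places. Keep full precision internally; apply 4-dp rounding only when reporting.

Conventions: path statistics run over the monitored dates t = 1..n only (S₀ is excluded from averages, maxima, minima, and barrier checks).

Risk-neutral up-probability p* = (R−d)/(u−d) = (1.16−0.63)/(1.38−0.63) = 0.7067; the claim prices as the p*-weighted sum of path payoffs discounted by R^6.
Enumerate all 2^6 = 64 price paths (U = up ×1.38, D = down ×0.63); each path with k up-moves has probability p*^k·(1−p*)^(6−k).
DDDDDD: Ā=11.9718, payoff=77.3182, prob=0.000637
UDDDDD: Ā=26.2240, payoff=63.0660, prob=0.001535
DUDDDD: Ā=20.5990, payoff=68.6910, prob=0.001535
UUDDDD: Ā=45.1216, payoff=44.1684, prob=0.003697
DDUDDD: Ā=17.0553, payoff=72.2347, prob=0.001535
UDUDDD: Ā=37.3591, payoff=51.9309, prob=0.003697
DUUDDD: Ā=31.7341, payoff=57.5559, prob=0.003697
UUUDDD: Ā=69.5129, payoff=19.7771, prob=0.008907
DDDUDD: Ā=14.8227, payoff=74.4673, prob=0.001535
UDDUDD: Ā=32.4688, payoff=56.8212, prob=0.003697
DUDUDD: Ā=26.8438, payoff=62.4462, prob=0.003697
UUDUDD: Ā=58.8006, payoff=30.4894, prob=0.008907
DDUUDD: Ā=23.3000, payoff=65.9900, prob=0.003697
UDUUDD: Ā=51.0381, payoff=38.2519, prob=0.008907
DUUUDD: Ā=45.4131, payoff=43.8769, prob=0.008907
UUUUDD: Ā=99.4763, payoff=0.0000, prob=0.021458
DDDDUD: Ā=13.4162, payoff=75.8738, prob=0.001535
UDDDUD: Ā=29.3878, payoff=59.9022, prob=0.003697
DUDDUD: Ā=23.7628, payoff=65.5272, prob=0.003697
UUDDUD: Ā=52.0519, payoff=37.2381, prob=0.008907
DDUDUD: Ā=20.2191, payoff=69.0709, prob=0.003697
UDUDUD: Ā=44.2894, payoff=45.0006, prob=0.008907
DUUDUD: Ā=38.6644, payoff=50.6256, prob=0.008907
UUUDUD: Ā=84.6934, payoff=4.5966, prob=0.021458
DDDUUD: Ā=17.9865, payoff=71.3035, prob=0.003697
UDDUUD: Ā=39.3990, payoff=49.8910, prob=0.008907
DUDUUD: Ā=33.7740, payoff=55.5160, prob=0.008907
UUDUUD: Ā=73.9812, payoff=15.3088, prob=0.021458
DDUUUD: Ā=30.2303, payoff=59.0597, prob=0.008907
UDUUUD: Ā=66.2187, payoff=23.0713, prob=0.021458
DUUUUD: Ā=60.5937, payoff=28.6963, prob=0.021458
UUUUUD: Ā=132.7290, payoff=0.0000, prob=0.051693
DDDDDU: Ā=12.5301, payoff=76.7599, prob=0.001535
UDDDDU: Ā=27.4468, payoff=61.8432, prob=0.003697
DUDDDU: Ā=21.8218, payoff=67.4682, prob=0.003697
UUDDDU: Ā=47.8002, payoff=41.4898, prob=0.008907
DDUDDU: Ā=18.2781, payoff=71.0119, prob=0.003697
UDUDDU: Ā=40.0377, payoff=49.2523, prob=0.008907
DUUDDU: Ā=34.4127, payoff=54.8773, prob=0.008907
UUUDDU: Ā=75.3802, payoff=13.9098, prob=0.021458
DDDUDU: Ā=16.0455, payoff=73.2445, prob=0.003697
UDDUDU: Ā=35.1473, payoff=54.1427, prob=0.008907
DUDUDU: Ā=29.5223, payoff=59.7677, prob=0.008907
UUDUDU: Ā=64.6679, payoff=24.6221, prob=0.021458
DDUUDU: Ā=25.9786, payoff=63.3114, prob=0.008907
UDUUDU: Ā=56.9054, payoff=32.3846, prob=0.021458
DUUUDU: Ā=51.2804, payoff=38.0096, prob=0.021458
UUUUDU: Ā=112.3286, payoff=0.0000, prob=0.051693
DDDDUU: Ā=14.6390, payoff=74.6510, prob=0.003697
UDDDUU: Ā=32.0664, payoff=57.2236, prob=0.008907
DUDDUU: Ā=26.4414, payoff=62.8486, prob=0.008907
UUDDUU: Ā=57.9192, payoff=31.3708, prob=0.021458
DDUDUU: Ā=22.8976, payoff=66.3924, prob=0.008907
UDUDUU: Ā=50.1567, payoff=39.1333, prob=0.021458
DUUDUU: Ā=44.5317, payoff=44.7583, prob=0.021458
UUUDUU: Ā=97.5457, payoff=0.0000, prob=0.051693
DDDUUU: Ā=20.6651, payoff=68.6249, prob=0.008907
UDDUUU: Ā=45.2663, payoff=44.0237, prob=0.021458
DUDUUU: Ā=39.6413, payoff=49.6487, prob=0.021458
UUDUUU: Ā=86.8334, payoff=2.4566, prob=0.051693
DDUUUU: Ā=36.0976, payoff=53.1924, prob=0.021458
UDUUUU: Ā=79.0709, payoff=10.2191, prob=0.051693
DUUUUU: Ā=73.4459, payoff=15.8441, prob=0.051693
UUUUUU: Ā=160.8816, payoff=0.0000, prob=0.124534
Price = Σ prob·payoff / R^6 = 24.183311 / 2.436396 = 9.9259

price = 9.9259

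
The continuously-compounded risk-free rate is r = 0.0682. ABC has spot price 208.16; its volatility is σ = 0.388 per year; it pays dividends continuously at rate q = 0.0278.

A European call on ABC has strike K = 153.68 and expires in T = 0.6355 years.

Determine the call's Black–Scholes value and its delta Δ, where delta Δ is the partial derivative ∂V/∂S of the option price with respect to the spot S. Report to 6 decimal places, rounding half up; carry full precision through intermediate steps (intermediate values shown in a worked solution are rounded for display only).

σ√T = 0.388·√0.6355 = 0.309307
d₁ = (ln(S/K) + (r−q+σ²/2)T) / (σ√T) = (ln(208.16/153.68) + (0.0682−0.0278+0.388²/2)·0.6355) / 0.309307 = (0.303434 + 0.073510) / 0.309307 = 1.218674
d₂ = d₁ − σ√T = 1.218674 − 0.309307 = 0.909367
e^{−rT} = 0.957585
e^{−qT} = 0.982488
N(d₁) = 0.888516,  N(d₂) = 0.818422
Call price V = S·e^{−qT}·N(d₁) − K·e^{−rT}·N(d₂) = 181.714619 − 120.440263 = 61.274356
Δ = e^{−qT}·N(d₁) = 0.872956

price = 61.274356
Δ = 0.872956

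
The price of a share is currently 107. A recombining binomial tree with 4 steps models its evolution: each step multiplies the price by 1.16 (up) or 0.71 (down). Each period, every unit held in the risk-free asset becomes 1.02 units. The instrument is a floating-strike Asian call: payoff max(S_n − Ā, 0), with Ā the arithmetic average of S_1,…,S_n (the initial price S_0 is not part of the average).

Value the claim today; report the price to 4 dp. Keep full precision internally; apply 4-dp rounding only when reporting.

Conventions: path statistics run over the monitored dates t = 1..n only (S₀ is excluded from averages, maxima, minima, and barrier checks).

Set p* = 0.6889 (from d < R < u); the path-dependent value is the discounted p*-expectation over all price paths.
Enumerate all 2^4 = 16 price paths (U = up ×1.16, D = down ×0.71); each path with k up-moves has probability p*^k·(1−p*)^(4−k).
DDDD: Ā=48.8489, payoff=0.0000, prob=0.009368
UDDD: Ā=79.8095, payoff=0.0000, prob=0.020744
DUDD: Ā=67.7720, payoff=0.0000, prob=0.020744
UUDD: Ā=110.7261, payoff=0.0000, prob=0.045933
DDUD: Ā=59.2254, payoff=0.0000, prob=0.020744
UDUD: Ā=96.7626, payoff=0.0000, prob=0.045933
DUUD: Ā=84.7251, payoff=0.0000, prob=0.045933
UUUD: Ā=138.4241, payoff=0.0000, prob=0.101710
DDDU: Ā=53.1573, payoff=0.0000, prob=0.020744
UDDU: Ā=86.8485, payoff=0.0000, prob=0.045933
DUDU: Ā=74.8110, payoff=0.0000, prob=0.045933
UUDU: Ā=122.2264, payoff=0.0000, prob=0.101710
DDUU: Ā=66.2644, payoff=6.3155, prob=0.045933
UDUU: Ā=108.2629, payoff=10.3183, prob=0.101710
DUUU: Ā=96.2254, payoff=22.3558, prob=0.101710
UUUU: Ā=157.2134, payoff=36.5250, prob=0.225215
Price = Σ prob·payoff / R^4 = 11.839358 / 1.082432 = 10.9377

price = 10.9377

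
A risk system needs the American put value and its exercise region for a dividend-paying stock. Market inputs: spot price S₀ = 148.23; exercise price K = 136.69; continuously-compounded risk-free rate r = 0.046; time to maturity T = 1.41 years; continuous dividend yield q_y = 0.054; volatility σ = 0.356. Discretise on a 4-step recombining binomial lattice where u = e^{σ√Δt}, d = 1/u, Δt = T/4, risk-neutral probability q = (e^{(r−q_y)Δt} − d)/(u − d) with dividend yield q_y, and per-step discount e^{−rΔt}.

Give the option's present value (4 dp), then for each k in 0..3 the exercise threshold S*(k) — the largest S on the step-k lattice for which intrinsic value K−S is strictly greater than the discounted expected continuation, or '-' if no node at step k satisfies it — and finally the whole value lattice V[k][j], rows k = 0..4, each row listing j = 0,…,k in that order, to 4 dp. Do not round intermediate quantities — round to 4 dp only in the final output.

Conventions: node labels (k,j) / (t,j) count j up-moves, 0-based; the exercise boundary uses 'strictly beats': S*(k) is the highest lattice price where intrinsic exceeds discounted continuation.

price = 18.2497
boundary = - - - 78.6239
tree:
18.2497
27.9709 6.5914
41.3918 11.9786 0.0000
58.0661 21.7690 0.0000 0.0000
73.0456 39.5611 0.0000 0.0000 0.0000

params: Δt=0.35250 u=1.23536 d=0.80948 q=0.44074 e^(-rΔt)=0.98392
t_4 payoffs: 73.0456 39.5611 0.0000 0.0000 0.0000
t_3: node(3,0) S=78.6239 payoff=58.0661 vs cont=57.3500 → 58.0661 [stop]  node(3,1) S=119.9892 payoff=16.7008 vs cont=21.7690 → 21.7690 [wait]  node(3,2) S=183.1176 payoff=0.0000 vs cont=0.0000 → 0.0000 [wait]  node(3,3) S=279.4588 payoff=0.0000 vs cont=0.0000 → 0.0000 [wait]  ⇒ S*(3)=78.6239
t_2: node(2,0) S=97.1289 payoff=39.5611 vs cont=41.3918 → 41.3918 [wait]  node(2,1) S=148.2300 payoff=0.0000 vs cont=11.9786 → 11.9786 [wait]  node(2,2) S=226.2163 payoff=0.0000 vs cont=0.0000 → 0.0000 [wait]  ⇒ S*(2)=-
t_1: node(1,0) S=119.9892 payoff=16.7008 vs cont=27.9709 → 27.9709 [wait]  node(1,1) S=183.1176 payoff=0.0000 vs cont=6.5914 → 6.5914 [wait]  ⇒ S*(1)=-
t_0: node(0,0) S=148.2300 payoff=0.0000 vs cont=18.2497 → 18.2497 [wait]  ⇒ S*(0)=-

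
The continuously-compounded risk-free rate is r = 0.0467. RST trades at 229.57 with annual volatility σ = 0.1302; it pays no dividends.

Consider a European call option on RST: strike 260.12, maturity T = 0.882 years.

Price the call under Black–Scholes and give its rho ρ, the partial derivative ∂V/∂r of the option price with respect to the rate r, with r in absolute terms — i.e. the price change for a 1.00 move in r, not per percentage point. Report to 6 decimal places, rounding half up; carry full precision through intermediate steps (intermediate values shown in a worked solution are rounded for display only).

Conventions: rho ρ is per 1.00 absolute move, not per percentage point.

price = 4.285910
ρ = 50.160162

σ√T = 0.1302·√0.882 = 0.122277
d₁ = (ln(S/K) + (r+σ²/2)T) / (σ√T) = (ln(229.57/260.12) + (0.0467+0.1302²/2)·0.882) / 0.122277 = (-0.124935 + 0.048665) / 0.122277 = -0.623746
d₂ = d₁ − σ√T = -0.623746 − 0.122277 = -0.746023
e^{−rT} = 0.959647
N(d₁) = 0.266397,  N(d₂) = 0.227827
Call price V = S·N(d₁) − K·e^{−rT}·N(d₂) = 61.156842 − 56.870932 = 4.285910
ρ = K·T·e^{−rT}·N(d₂) = 50.160162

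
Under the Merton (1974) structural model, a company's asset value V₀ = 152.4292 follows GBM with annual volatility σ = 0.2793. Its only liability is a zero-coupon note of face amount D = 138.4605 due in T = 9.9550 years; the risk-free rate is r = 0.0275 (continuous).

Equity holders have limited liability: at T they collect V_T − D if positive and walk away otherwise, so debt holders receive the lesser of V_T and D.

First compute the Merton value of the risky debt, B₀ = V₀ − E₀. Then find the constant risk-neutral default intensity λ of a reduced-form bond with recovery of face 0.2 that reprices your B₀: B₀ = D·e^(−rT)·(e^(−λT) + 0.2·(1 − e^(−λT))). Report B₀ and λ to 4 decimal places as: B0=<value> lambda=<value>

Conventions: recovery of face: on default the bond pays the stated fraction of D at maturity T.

Equity is a call on the firm's assets struck at D = 138.4605:
d₁ = [ln(V₀/D) + (r + σ²/2)T] / (σ√T)
   = [ln(152.4292/138.4605) + (0.0275 + 0.5·0.2793²)·9.9550] / (0.2793·√9.9550)
   = [0.096115 + 0.662050] / 0.881235 = 0.860344
d₂ = d₁ − σ√T = 0.860344 − 0.881235 = -0.020891
N(d₁) = 0.805200,  N(d₂) = 0.491666,  e^(−rT) = 0.760513
E₀ = V₀·N(d₁) − D·e^(−rT)·N(d₂)
   = 152.4292·0.805200 − 138.4605·0.760513·0.491666 = 70.963083
B₀ = V₀ − E₀ = 152.4292 − 70.963083 = 81.466117
e^(−λT) = (B₀·e^(rT)/D − 0.2)/(1 − 0.2) = (81.4661·1.314902/138.4605 − 0.2)/0.8 = 0.71706260
λ = −ln(0.71706260)/9.9550 = 0.033410

B0=81.4661 lambda=0.0334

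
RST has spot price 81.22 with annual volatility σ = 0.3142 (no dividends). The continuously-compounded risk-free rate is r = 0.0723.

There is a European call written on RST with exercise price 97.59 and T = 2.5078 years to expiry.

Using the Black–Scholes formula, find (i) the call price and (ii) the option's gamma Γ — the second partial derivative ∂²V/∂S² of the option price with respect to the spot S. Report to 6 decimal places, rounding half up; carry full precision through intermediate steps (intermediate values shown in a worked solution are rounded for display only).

price = 15.882516
Γ = 0.009582

σ√T = 0.3142·√2.5078 = 0.497568
d₁ = (ln(S/K) + (r+σ²/2)T) / (σ√T) = (ln(81.22/97.59) + (0.0723+0.3142²/2)·2.5078) / 0.497568 = (-0.183614 + 0.305101) / 0.497568 = 0.244162
d₂ = d₁ − σ√T = 0.244162 − 0.497568 = -0.253406
e^{−rT} = 0.834173
N(d₁) = 0.596448,  N(d₂) = 0.399977
Call price V = S·N(d₁) − K·e^{−rT}·N(d₂) = 48.443467 − 32.560951 = 15.882516
φ(d₁) = (1/√(2π))·e^{−d₁²/2} = 0.387226
Γ = φ(d₁) / (S·σ·√T) = 0.009582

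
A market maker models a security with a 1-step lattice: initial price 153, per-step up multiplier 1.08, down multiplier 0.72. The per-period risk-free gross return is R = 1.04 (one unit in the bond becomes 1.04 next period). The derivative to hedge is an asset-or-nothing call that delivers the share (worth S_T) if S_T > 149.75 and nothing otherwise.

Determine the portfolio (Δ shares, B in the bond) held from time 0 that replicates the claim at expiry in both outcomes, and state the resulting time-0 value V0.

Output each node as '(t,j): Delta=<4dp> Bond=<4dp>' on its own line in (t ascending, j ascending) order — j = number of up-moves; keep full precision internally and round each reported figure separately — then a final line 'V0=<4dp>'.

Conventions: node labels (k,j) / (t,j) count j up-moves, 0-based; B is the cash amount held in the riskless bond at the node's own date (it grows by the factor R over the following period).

(0,0): Delta=3.0000 Bond=-317.7692
V0=141.2308

Since d<R<u, set p* = (R−d)/(u−d) = 0.8889; price each node as the discounted p*-expectation of its children.
At maturity the claim pays: V(1,0)=0.0000, V(1,1)=165.2400
Node (0,0) S=153.0000: V=(p*·165.2400+(1−p*)·0.0000)/1.04=141.2308; Δ=(165.2400−0.0000)/(165.2400−110.1600)=3.0000; B=V−Δ·S=-317.7692
Check: Δ(0,0)·S0 + B(0,0) = 141.2308 = V0.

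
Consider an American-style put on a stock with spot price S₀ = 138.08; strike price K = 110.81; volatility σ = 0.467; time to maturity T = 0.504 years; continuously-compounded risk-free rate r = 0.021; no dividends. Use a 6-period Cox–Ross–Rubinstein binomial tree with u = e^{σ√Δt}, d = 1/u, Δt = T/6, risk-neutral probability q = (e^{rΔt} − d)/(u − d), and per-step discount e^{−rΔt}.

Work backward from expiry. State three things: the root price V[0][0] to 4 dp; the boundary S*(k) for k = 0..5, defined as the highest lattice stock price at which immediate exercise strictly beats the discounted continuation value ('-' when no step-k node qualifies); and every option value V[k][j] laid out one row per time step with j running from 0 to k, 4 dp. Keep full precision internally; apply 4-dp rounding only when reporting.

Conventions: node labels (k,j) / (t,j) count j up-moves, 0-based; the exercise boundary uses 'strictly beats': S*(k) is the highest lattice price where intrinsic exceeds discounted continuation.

Δt=0.08400, u=1.14494, d=0.87341, q=0.47272, disc=e^(-rΔt)=0.99824
k=6 terminal: V=max(K-S,0) → 49.5127 30.4565 5.4762 0.0000 0.0000 0.0000 0.0000
k=5: j=0 S=70.1816 intr=40.6284 cont=40.4331 V=40.6284[EX]; j=1 S=91.9997 intr=18.8103 cont=18.6150 V=18.8103[EX]; j=2 S=120.6005 intr=0.0000 cont=2.8824 V=2.8824[hold]; j=3 S=158.0929 intr=0.0000 cont=0.0000 V=0.0000[hold]; j=4 S=207.2408 intr=0.0000 cont=0.0000 V=0.0000[hold]; j=5 S=271.6679 intr=0.0000 cont=0.0000 V=0.0000[hold]  S*(5)=91.9997
k=4: j=0 S=80.3535 intr=30.4565 cont=30.2612 V=30.4565[EX]; j=1 S=105.3338 intr=5.4762 cont=11.2611 V=11.2611[hold]; j=2 S=138.0800 intr=0.0000 cont=1.5172 V=1.5172[hold]; j=3 S=181.0064 intr=0.0000 cont=0.0000 V=0.0000[hold]; j=4 S=237.2777 intr=0.0000 cont=0.0000 V=0.0000[hold]  S*(4)=80.3535
k=3: j=0 S=91.9997 intr=18.8103 cont=21.3448 V=21.3448[hold]; j=1 S=120.6005 intr=0.0000 cont=6.6432 V=6.6432[hold]; j=2 S=158.0929 intr=0.0000 cont=0.7986 V=0.7986[hold]; j=3 S=207.2408 intr=0.0000 cont=0.0000 V=0.0000[hold]  S*(3)=-
k=2: j=0 S=105.3338 intr=5.4762 cont=14.3698 V=14.3698[hold]; j=1 S=138.0800 intr=0.0000 cont=3.8735 V=3.8735[hold]; j=2 S=181.0064 intr=0.0000 cont=0.4203 V=0.4203[hold]  S*(2)=-
k=1: j=0 S=120.6005 intr=0.0000 cont=9.3914 V=9.3914[hold]; j=1 S=158.0929 intr=0.0000 cont=2.2372 V=2.2372[hold]  S*(1)=-
k=0: j=0 S=138.0800 intr=0.0000 cont=5.9989 V=5.9989[hold]  S*(0)=-

price = 5.9989
boundary = - - - - 80.3535 91.9997
tree:
5.9989
9.3914 2.2372
14.3698 3.8735 0.4203
21.3448 6.6432 0.7986 0.0000
30.4565 11.2611 1.5172 0.0000 0.0000
40.6284 18.8103 2.8824 0.0000 0.0000 0.0000
49.5127 30.4565 5.4762 0.0000 0.0000 0.0000 0.0000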